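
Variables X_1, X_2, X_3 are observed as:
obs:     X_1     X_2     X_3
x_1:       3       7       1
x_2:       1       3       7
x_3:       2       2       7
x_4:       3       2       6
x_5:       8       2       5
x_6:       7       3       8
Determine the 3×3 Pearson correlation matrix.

Step 1 — column means:
  mean(X_1) = (3 + 1 + 2 + 3 + 8 + 7) / 6 = 24/6 = 4
  mean(X_2) = (7 + 3 + 2 + 2 + 2 + 3) / 6 = 19/6 = 3.1667
  mean(X_3) = (1 + 7 + 7 + 6 + 5 + 8) / 6 = 34/6 = 5.6667

Step 2 — sample variances and covariances s[i,j] = (1/(n-1)) · Σ_k (x_{k,i} - mean_i) · (x_{k,j} - mean_j), with n-1 = 5:
  s[X_1,X_1] = ((-1)·(-1) + (-3)·(-3) + (-2)·(-2) + (-1)·(-1) + (4)·(4) + (3)·(3)) / 5 = 40/5 = 8
  s[X_1,X_2] = ((-1)·(3.8333) + (-3)·(-0.1667) + (-2)·(-1.1667) + (-1)·(-1.1667) + (4)·(-1.1667) + (3)·(-0.1667)) / 5 = -5/5 = -1
  s[X_1,X_3] = ((-1)·(-4.6667) + (-3)·(1.3333) + (-2)·(1.3333) + (-1)·(0.3333) + (4)·(-0.6667) + (3)·(2.3333)) / 5 = 2/5 = 0.4
  s[X_2,X_2] = ((3.8333)·(3.8333) + (-0.1667)·(-0.1667) + (-1.1667)·(-1.1667) + (-1.1667)·(-1.1667) + (-1.1667)·(-1.1667) + (-0.1667)·(-0.1667)) / 5 = 18.8333/5 = 3.7667
  s[X_2,X_3] = ((3.8333)·(-4.6667) + (-0.1667)·(1.3333) + (-1.1667)·(1.3333) + (-1.1667)·(0.3333) + (-1.1667)·(-0.6667) + (-0.1667)·(2.3333)) / 5 = -19.6667/5 = -3.9333
  s[X_3,X_3] = ((-4.6667)·(-4.6667) + (1.3333)·(1.3333) + (1.3333)·(1.3333) + (0.3333)·(0.3333) + (-0.6667)·(-0.6667) + (2.3333)·(2.3333)) / 5 = 31.3333/5 = 6.2667
  Sample standard deviations s_i = √(s[i,i]):
  s(X_1) = √(8) = 2.8284
  s(X_2) = √(3.7667) = 1.9408
  s(X_3) = √(6.2667) = 2.5033

Step 3 — r_{ij} = s_{ij} / (s_i · s_j):
  r[X_1,X_1] = 1 (diagonal).
  r[X_1,X_2] = -1 / (2.8284 · 1.9408) = -1 / 5.4894 = -0.1822
  r[X_1,X_3] = 0.4 / (2.8284 · 2.5033) = 0.4 / 7.0805 = 0.0565
  r[X_2,X_2] = 1 (diagonal).
  r[X_2,X_3] = -3.9333 / (1.9408 · 2.5033) = -3.9333 / 4.8584 = -0.8096
  r[X_3,X_3] = 1 (diagonal).

R is symmetric with unit diagonal. Assembling:

R = [[1, -0.1822, 0.0565],
 [-0.1822, 1, -0.8096],
 [0.0565, -0.8096, 1]]


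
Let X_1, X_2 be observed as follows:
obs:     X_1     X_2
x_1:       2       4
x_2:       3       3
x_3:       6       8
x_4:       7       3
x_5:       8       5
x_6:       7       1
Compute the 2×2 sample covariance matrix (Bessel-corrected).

Step 1 — column means:
  mean(X_1) = (2 + 3 + 6 + 7 + 8 + 7) / 6 = 33/6 = 5.5
  mean(X_2) = (4 + 3 + 8 + 3 + 5 + 1) / 6 = 24/6 = 4

Step 2 — sample covariance S[i,j] = (1/(n-1)) · Σ_k (x_{k,i} - mean_i) · (x_{k,j} - mean_j), with n-1 = 5.
  S[X_1,X_1] = ((-3.5)·(-3.5) + (-2.5)·(-2.5) + (0.5)·(0.5) + (1.5)·(1.5) + (2.5)·(2.5) + (1.5)·(1.5)) / 5 = 29.5/5 = 5.9
  S[X_1,X_2] = ((-3.5)·(0) + (-2.5)·(-1) + (0.5)·(4) + (1.5)·(-1) + (2.5)·(1) + (1.5)·(-3)) / 5 = 1/5 = 0.2
  S[X_2,X_2] = ((0)·(0) + (-1)·(-1) + (4)·(4) + (-1)·(-1) + (1)·(1) + (-3)·(-3)) / 5 = 28/5 = 5.6

S is symmetric (S[j,i] = S[i,j]). Assembling:

S = [[5.9, 0.2],
 [0.2, 5.6]]


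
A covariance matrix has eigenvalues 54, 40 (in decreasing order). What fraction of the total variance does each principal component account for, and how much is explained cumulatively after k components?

Step 1 — total variance = trace(Sigma) = Σ λ_i = 54 + 40 = 94.

Step 2 — fraction explained by component i = λ_i / Σ λ:
  PC1: 54/94 = 0.5745
  PC2: 40/94 = 0.4255

Step 3 — cumulative fraction after k components = (λ_1 + ... + λ_k) / Σ λ:
  k = 1: 54/94 = 0.5745
  k = 2: (54 + 40)/94 = 94/94 = 1

Summary (fraction, with percent):

explained: PC1 0.5745 (57.45%), PC2 0.4255 (42.55%);  cumulative: 0.5745, 1


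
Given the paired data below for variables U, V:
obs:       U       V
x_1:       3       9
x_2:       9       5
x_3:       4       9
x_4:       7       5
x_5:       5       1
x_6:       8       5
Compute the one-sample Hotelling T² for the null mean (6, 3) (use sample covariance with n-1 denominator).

Step 1 — sample mean vector:
  mean(U) = (3 + 9 + 4 + 7 + 5 + 8) / 6 = 36/6 = 6
  mean(V) = (9 + 5 + 9 + 5 + 1 + 5) / 6 = 34/6 = 5.6667
  x̄ = (6, 5.6667),  deviation x̄ - mu_0 = (6, 5.6667) - (6, 3) = (0, 2.6667).

Step 2 — sample covariance matrix, S[i,j] = (1/(n-1)) · Σ_k (x_{k,i} - mean_i) · (x_{k,j} - mean_j), divisor n-1 = 5:
  S[U,U] = ((-3)·(-3) + (3)·(3) + (-2)·(-2) + (1)·(1) + (-1)·(-1) + (2)·(2)) / 5 = 28/5 = 5.6
  S[U,V] = ((-3)·(3.3333) + (3)·(-0.6667) + (-2)·(3.3333) + (1)·(-0.6667) + (-1)·(-4.6667) + (2)·(-0.6667)) / 5 = -16/5 = -3.2
  S[V,V] = ((3.3333)·(3.3333) + (-0.6667)·(-0.6667) + (3.3333)·(3.3333) + (-0.6667)·(-0.6667) + (-4.6667)·(-4.6667) + (-0.6667)·(-0.6667)) / 5 = 45.3333/5 = 9.0667
  S = [[5.6, -3.2],
 [-3.2, 9.0667]].

Step 3 — invert S. det(S) = 5.6·9.0667 - (-3.2)² = 40.5333.
  S^{-1} = (1/det) · [[d, -b], [-b, a]] = [[0.2237, 0.0789],
 [0.0789, 0.1382]].

Step 4 — quadratic form (x̄ - mu_0)^T · S^{-1} · (x̄ - mu_0):
  S^{-1} · (x̄ - mu_0) = (0.2105, 0.3684),
  (x̄ - mu_0)^T · [...] = (0)·(0.2105) + (2.6667)·(0.3684) = 0.9825.

Step 5 — scale by n: T² = 6 · 0.9825 = 5.8947.

T² ≈ 5.8947


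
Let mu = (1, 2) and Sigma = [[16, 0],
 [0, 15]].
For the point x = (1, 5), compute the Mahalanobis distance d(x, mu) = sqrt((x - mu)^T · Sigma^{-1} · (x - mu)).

Step 1 — centre the observation: (x - mu) = (0, 3).

Step 2 — invert Sigma. det(Sigma) = 16·15 - (0)² = 240.
  Sigma^{-1} = (1/det) · [[d, -b], [-b, a]] = [[0.0625, 0],
 [0, 0.0667]].

Step 3 — form the quadratic (x - mu)^T · Sigma^{-1} · (x - mu):
  Sigma^{-1} · (x - mu) = (0, 0.2).
  (x - mu)^T · [Sigma^{-1} · (x - mu)] = (0)·(0) + (3)·(0.2) = 0.6.

Step 4 — take square root: d = √(0.6) ≈ 0.7746.

d(x, mu) = √(0.6) ≈ 0.7746


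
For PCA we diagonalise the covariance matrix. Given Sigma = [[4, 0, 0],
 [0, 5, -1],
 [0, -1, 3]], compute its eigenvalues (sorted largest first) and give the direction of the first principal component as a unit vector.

Step 1 — characteristic polynomial p(λ) = det(λI - Sigma) = λ³ - tr·λ² + c_1·λ - det, where tr = trace, c_1 = sum of the principal 2×2 minors, det = det(Sigma):
  tr = 4 + 5 + 3 = 12,
  c_1 = (4·5 - (0)²) + (4·3 - (0)²) + (5·3 - (-1)²) = 20 + 12 + 14 = 46,
  det = 4·(5·3 - (-1)²) - (0)·((0)·3 - (-1)·(0)) + (0)·((0)·(-1) - 5·(0)) = 4·(14) - (0)·(0) + (0)·(0) = 56.
  So p(λ) = λ³ - 12λ² + 46λ - 56.
Step 2 — look for an integer root (rational root theorem: any rational root is an integer divisor of 56). Testing λ = 4:
  p(4) = 64 - 192 + 184 - 56 = 0  ✓
  Dividing out (λ - 4): p(λ) = (λ - 4)(λ² - 8λ + 14).
Step 3 — remaining eigenvalues from the quadratic λ² - 8λ + 14 = 0:
  Δ = 8² - 4·14 = 64 - 56 = 8,  λ = (8 ± √8)/2 = (8 ± 2.8284)/2 ≈ 5.4142 or 2.5858.
  Sorted: λ_1 = 5.4142,  λ_2 = 4,  λ_3 = 2.5858  (check: sum = 12 = tr ✓).

Step 4 — unit eigenvector for λ_1 ≈ 5.4142: v spans the null space of (Sigma - λ_1 I), whose rows are
  r_1 = (-1.4142, 0, 0),  r_2 = (0, -0.4142, -1),  r_3 = (0, -1, -2.4142).
  v is orthogonal to every row, so take v ∝ r_1 × r_2 = ((0)·(-1) - (0)·(-0.4142), (0)·(0) - (-1.4142)·(-1), (-1.4142)·(-0.4142) - (0)·(0)) ≈ (0, -1.4142, 0.5858).
  Rescale (multiply by -1 so the first nonzero entry is positive): u = (0, 1.4142, -0.5858).
  ||u|| = √((0)² + (1.4142)² + (-0.5858)²) = √(2.3431) ≈ 1.5307,  v_1 = u/||u|| ≈ (0, 0.9239, -0.3827) (||v_1|| = 1).

λ_1 = 5.4142,  λ_2 = 4,  λ_3 = 2.5858;  v_1 ≈ (0, 0.9239, -0.3827)


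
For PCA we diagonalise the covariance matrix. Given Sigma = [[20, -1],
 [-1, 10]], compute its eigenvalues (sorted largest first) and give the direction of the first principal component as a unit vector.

Step 1 — characteristic polynomial of 2×2 Sigma:
  det(Sigma - λI) = λ² - trace · λ + det = 0.
  trace = 20 + 10 = 30, det = 20·10 - (-1)² = 199.
Step 2 — discriminant:
  Δ = trace² - 4·det = 900 - 796 = 104.
Step 3 — eigenvalues:
  λ = (trace ± √Δ)/2 = (30 ± 10.198)/2,
  λ_1 = 20.099,  λ_2 = 9.901.

Step 4 — unit eigenvector for λ_1: solve (Sigma - λ_1 I)v = 0. First row:
  (20 - 20.099)·v_x + (-1)·v_y = 0, i.e. (-0.099)·v_x + (-1)·v_y = 0,
  so v ∝ (b, λ_1 - a) = (-1, 0.099); multiply by -1 so the first entry is positive: u = (1, -0.099).
  ||u|| = √((1)² + (-0.099)²) = √(1.0098) ≈ 1.0049,
  v_1 = u/||u|| ≈ (0.9951, -0.0985) (||v_1|| = 1).

λ_1 = 20.099,  λ_2 = 9.901;  v_1 ≈ (0.9951, -0.0985)


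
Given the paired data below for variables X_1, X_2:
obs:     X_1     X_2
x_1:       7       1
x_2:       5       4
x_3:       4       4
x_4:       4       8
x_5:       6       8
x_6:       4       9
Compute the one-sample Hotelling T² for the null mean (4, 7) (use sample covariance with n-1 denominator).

Step 1 — sample mean vector:
  mean(X_1) = (7 + 5 + 4 + 4 + 6 + 4) / 6 = 30/6 = 5
  mean(X_2) = (1 + 4 + 4 + 8 + 8 + 9) / 6 = 34/6 = 5.6667
  x̄ = (5, 5.6667),  deviation x̄ - mu_0 = (5, 5.6667) - (4, 7) = (1, -1.3333).

Step 2 — sample covariance matrix, S[i,j] = (1/(n-1)) · Σ_k (x_{k,i} - mean_i) · (x_{k,j} - mean_j), divisor n-1 = 5:
  S[X_1,X_1] = ((2)·(2) + (0)·(0) + (-1)·(-1) + (-1)·(-1) + (1)·(1) + (-1)·(-1)) / 5 = 8/5 = 1.6
  S[X_1,X_2] = ((2)·(-4.6667) + (0)·(-1.6667) + (-1)·(-1.6667) + (-1)·(2.3333) + (1)·(2.3333) + (-1)·(3.3333)) / 5 = -11/5 = -2.2
  S[X_2,X_2] = ((-4.6667)·(-4.6667) + (-1.6667)·(-1.6667) + (-1.6667)·(-1.6667) + (2.3333)·(2.3333) + (2.3333)·(2.3333) + (3.3333)·(3.3333)) / 5 = 49.3333/5 = 9.8667
  S = [[1.6, -2.2],
 [-2.2, 9.8667]].

Step 3 — invert S. det(S) = 1.6·9.8667 - (-2.2)² = 10.9467.
  S^{-1} = (1/det) · [[d, -b], [-b, a]] = [[0.9013, 0.201],
 [0.201, 0.1462]].

Step 4 — quadratic form (x̄ - mu_0)^T · S^{-1} · (x̄ - mu_0):
  S^{-1} · (x̄ - mu_0) = (0.6334, 0.0061),
  (x̄ - mu_0)^T · [...] = (1)·(0.6334) + (-1.3333)·(0.0061) = 0.6253.

Step 5 — scale by n: T² = 6 · 0.6253 = 3.7515.

T² ≈ 3.7515


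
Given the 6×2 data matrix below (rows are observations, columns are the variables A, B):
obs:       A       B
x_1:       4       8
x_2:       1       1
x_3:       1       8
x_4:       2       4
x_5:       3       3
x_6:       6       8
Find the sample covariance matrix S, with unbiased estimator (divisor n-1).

Step 1 — column means:
  mean(A) = (4 + 1 + 1 + 2 + 3 + 6) / 6 = 17/6 = 2.8333
  mean(B) = (8 + 1 + 8 + 4 + 3 + 8) / 6 = 32/6 = 5.3333

Step 2 — sample covariance S[i,j] = (1/(n-1)) · Σ_k (x_{k,i} - mean_i) · (x_{k,j} - mean_j), with n-1 = 5.
  S[A,A] = ((1.1667)·(1.1667) + (-1.8333)·(-1.8333) + (-1.8333)·(-1.8333) + (-0.8333)·(-0.8333) + (0.1667)·(0.1667) + (3.1667)·(3.1667)) / 5 = 18.8333/5 = 3.7667
  S[A,B] = ((1.1667)·(2.6667) + (-1.8333)·(-4.3333) + (-1.8333)·(2.6667) + (-0.8333)·(-1.3333) + (0.1667)·(-2.3333) + (3.1667)·(2.6667)) / 5 = 15.3333/5 = 3.0667
  S[B,B] = ((2.6667)·(2.6667) + (-4.3333)·(-4.3333) + (2.6667)·(2.6667) + (-1.3333)·(-1.3333) + (-2.3333)·(-2.3333) + (2.6667)·(2.6667)) / 5 = 47.3333/5 = 9.4667

S is symmetric (S[j,i] = S[i,j]). Assembling:

S = [[3.7667, 3.0667],
 [3.0667, 9.4667]]


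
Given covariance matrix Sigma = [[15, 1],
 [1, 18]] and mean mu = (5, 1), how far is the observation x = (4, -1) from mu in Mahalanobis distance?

Step 1 — centre the observation: (x - mu) = (-1, -2).

Step 2 — invert Sigma. det(Sigma) = 15·18 - (1)² = 269.
  Sigma^{-1} = (1/det) · [[d, -b], [-b, a]] = [[0.0669, -0.0037],
 [-0.0037, 0.0558]].

Step 3 — form the quadratic (x - mu)^T · Sigma^{-1} · (x - mu):
  Sigma^{-1} · (x - mu) = (-0.0595, -0.1078).
  (x - mu)^T · [Sigma^{-1} · (x - mu)] = (-1)·(-0.0595) + (-2)·(-0.1078) = 0.2751.

Step 4 — take square root: d = √(0.2751) ≈ 0.5245.

d(x, mu) = √(0.2751) ≈ 0.5245


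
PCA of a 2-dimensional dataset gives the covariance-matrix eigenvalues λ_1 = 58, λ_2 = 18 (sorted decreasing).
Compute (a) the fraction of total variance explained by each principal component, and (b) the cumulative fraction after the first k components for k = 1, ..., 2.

Step 1 — total variance = trace(Sigma) = Σ λ_i = 58 + 18 = 76.

Step 2 — fraction explained by component i = λ_i / Σ λ:
  PC1: 58/76 = 0.7632
  PC2: 18/76 = 0.2368

Step 3 — cumulative fraction after k components = (λ_1 + ... + λ_k) / Σ λ:
  k = 1: 58/76 = 0.7632
  k = 2: (58 + 18)/76 = 76/76 = 1

Summary (fraction, with percent):

explained: PC1 0.7632 (76.32%), PC2 0.2368 (23.68%);  cumulative: 0.7632, 1


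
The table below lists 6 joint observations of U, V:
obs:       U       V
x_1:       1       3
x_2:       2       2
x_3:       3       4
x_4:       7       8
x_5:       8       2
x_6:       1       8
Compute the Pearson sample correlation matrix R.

Step 1 — column means:
  mean(U) = (1 + 2 + 3 + 7 + 8 + 1) / 6 = 22/6 = 3.6667
  mean(V) = (3 + 2 + 4 + 8 + 2 + 8) / 6 = 27/6 = 4.5

Step 2 — sample variances and covariances s[i,j] = (1/(n-1)) · Σ_k (x_{k,i} - mean_i) · (x_{k,j} - mean_j), with n-1 = 5:
  s[U,U] = ((-2.6667)·(-2.6667) + (-1.6667)·(-1.6667) + (-0.6667)·(-0.6667) + (3.3333)·(3.3333) + (4.3333)·(4.3333) + (-2.6667)·(-2.6667)) / 5 = 47.3333/5 = 9.4667
  s[U,V] = ((-2.6667)·(-1.5) + (-1.6667)·(-2.5) + (-0.6667)·(-0.5) + (3.3333)·(3.5) + (4.3333)·(-2.5) + (-2.6667)·(3.5)) / 5 = 0/5 = 0
  s[V,V] = ((-1.5)·(-1.5) + (-2.5)·(-2.5) + (-0.5)·(-0.5) + (3.5)·(3.5) + (-2.5)·(-2.5) + (3.5)·(3.5)) / 5 = 39.5/5 = 7.9
  Sample standard deviations s_i = √(s[i,i]):
  s(U) = √(9.4667) = 3.0768
  s(V) = √(7.9) = 2.8107

Step 3 — r_{ij} = s_{ij} / (s_i · s_j):
  r[U,U] = 1 (diagonal).
  r[U,V] = 0 / (3.0768 · 2.8107) = 0 / 8.6479 = 0
  r[V,V] = 1 (diagonal).

R is symmetric with unit diagonal. Assembling:

R = [[1, 0],
 [0, 1]]


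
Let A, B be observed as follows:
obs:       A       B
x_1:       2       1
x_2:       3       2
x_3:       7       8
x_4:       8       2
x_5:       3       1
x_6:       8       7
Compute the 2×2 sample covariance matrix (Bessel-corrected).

Step 1 — column means:
  mean(A) = (2 + 3 + 7 + 8 + 3 + 8) / 6 = 31/6 = 5.1667
  mean(B) = (1 + 2 + 8 + 2 + 1 + 7) / 6 = 21/6 = 3.5

Step 2 — sample covariance S[i,j] = (1/(n-1)) · Σ_k (x_{k,i} - mean_i) · (x_{k,j} - mean_j), with n-1 = 5.
  S[A,A] = ((-3.1667)·(-3.1667) + (-2.1667)·(-2.1667) + (1.8333)·(1.8333) + (2.8333)·(2.8333) + (-2.1667)·(-2.1667) + (2.8333)·(2.8333)) / 5 = 38.8333/5 = 7.7667
  S[A,B] = ((-3.1667)·(-2.5) + (-2.1667)·(-1.5) + (1.8333)·(4.5) + (2.8333)·(-1.5) + (-2.1667)·(-2.5) + (2.8333)·(3.5)) / 5 = 30.5/5 = 6.1
  S[B,B] = ((-2.5)·(-2.5) + (-1.5)·(-1.5) + (4.5)·(4.5) + (-1.5)·(-1.5) + (-2.5)·(-2.5) + (3.5)·(3.5)) / 5 = 49.5/5 = 9.9

S is symmetric (S[j,i] = S[i,j]). Assembling:

S = [[7.7667, 6.1],
 [6.1, 9.9]]


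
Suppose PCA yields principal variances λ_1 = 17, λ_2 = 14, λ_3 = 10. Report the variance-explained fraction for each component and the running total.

Step 1 — total variance = trace(Sigma) = Σ λ_i = 17 + 14 + 10 = 41.

Step 2 — fraction explained by component i = λ_i / Σ λ:
  PC1: 17/41 = 0.4146
  PC2: 14/41 = 0.3415
  PC3: 10/41 = 0.2439

Step 3 — cumulative fraction after k components = (λ_1 + ... + λ_k) / Σ λ:
  k = 1: 17/41 = 0.4146
  k = 2: (17 + 14)/41 = 31/41 = 0.7561
  k = 3: (17 + 14 + 10)/41 = 41/41 = 1

Summary (fraction, with percent):

explained: PC1 0.4146 (41.46%), PC2 0.3415 (34.15%), PC3 0.2439 (24.39%);  cumulative: 0.4146, 0.7561, 1


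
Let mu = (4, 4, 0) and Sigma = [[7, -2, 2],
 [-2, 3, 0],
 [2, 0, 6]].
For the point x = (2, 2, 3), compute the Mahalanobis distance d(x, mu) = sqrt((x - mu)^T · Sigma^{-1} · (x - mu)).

Step 1 — centre the observation: (x - mu) = (-2, -2, 3).

Step 2 — invert Sigma (cofactor / det for 3×3, or solve directly):
  Sigma^{-1} = [[0.2, 0.1333, -0.0667],
 [0.1333, 0.4222, -0.0444],
 [-0.0667, -0.0444, 0.1889]].

Step 3 — form the quadratic (x - mu)^T · Sigma^{-1} · (x - mu):
  Sigma^{-1} · (x - mu) = (-0.8667, -1.2444, 0.7889).
  (x - mu)^T · [Sigma^{-1} · (x - mu)] = (-2)·(-0.8667) + (-2)·(-1.2444) + (3)·(0.7889) = 6.5889.

Step 4 — take square root: d = √(6.5889) ≈ 2.5669.

d(x, mu) = √(6.5889) ≈ 2.5669


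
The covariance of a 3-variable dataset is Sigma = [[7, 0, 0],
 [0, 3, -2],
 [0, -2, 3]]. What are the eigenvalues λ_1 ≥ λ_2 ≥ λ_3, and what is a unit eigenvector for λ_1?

Step 1 — characteristic polynomial p(λ) = det(λI - Sigma) = λ³ - tr·λ² + c_1·λ - det, where tr = trace, c_1 = sum of the principal 2×2 minors, det = det(Sigma):
  tr = 7 + 3 + 3 = 13,
  c_1 = (7·3 - (0)²) + (7·3 - (0)²) + (3·3 - (-2)²) = 21 + 21 + 5 = 47,
  det = 7·(3·3 - (-2)²) - (0)·((0)·3 - (-2)·(0)) + (0)·((0)·(-2) - 3·(0)) = 7·(5) - (0)·(0) + (0)·(0) = 35.
  So p(λ) = λ³ - 13λ² + 47λ - 35.
Step 2 — look for an integer root (rational root theorem: any rational root is an integer divisor of 35). Testing λ = 1:
  p(1) = 1 - 13 + 47 - 35 = 0  ✓
  Dividing out (λ - 1): p(λ) = (λ - 1)(λ² - 12λ + 35).
Step 3 — remaining eigenvalues from the quadratic λ² - 12λ + 35 = 0:
  Δ = 12² - 4·35 = 144 - 140 = 4,  λ = (12 ± √4)/2 = (12 ± 2)/2 = 7 or 5.
  Sorted: λ_1 = 7,  λ_2 = 5,  λ_3 = 1  (check: sum = 13 = tr ✓).

Step 4 — unit eigenvector for λ_1 = 7: v spans the null space of (Sigma - λ_1 I), whose rows are
  r_1 = (0, 0, 0),  r_2 = (0, -4, -2),  r_3 = (0, -2, -4).
  v is orthogonal to every row, so take v ∝ r_2 × r_3 = ((-4)·(-4) - (-2)·(-2), (-2)·(0) - (0)·(-4), (0)·(-2) - (-4)·(0)) = (12, 0, 0).
  Rescale (divide by 12): u = (1, 0, 0).
  ||u|| = √((1)² + (0)² + (0)²) = √(1) = 1,  v_1 = u/||u|| ≈ (1, 0, 0) (||v_1|| = 1).

λ_1 = 7,  λ_2 = 5,  λ_3 = 1;  v_1 ≈ (1, 0, 0)


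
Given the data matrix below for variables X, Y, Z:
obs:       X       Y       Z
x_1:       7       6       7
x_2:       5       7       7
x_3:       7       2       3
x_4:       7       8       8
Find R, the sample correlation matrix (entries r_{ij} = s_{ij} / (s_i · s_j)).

Step 1 — column means:
  mean(X) = (7 + 5 + 7 + 7) / 4 = 26/4 = 6.5
  mean(Y) = (6 + 7 + 2 + 8) / 4 = 23/4 = 5.75
  mean(Z) = (7 + 7 + 3 + 8) / 4 = 25/4 = 6.25

Step 2 — sample variances and covariances s[i,j] = (1/(n-1)) · Σ_k (x_{k,i} - mean_i) · (x_{k,j} - mean_j), with n-1 = 3:
  s[X,X] = ((0.5)·(0.5) + (-1.5)·(-1.5) + (0.5)·(0.5) + (0.5)·(0.5)) / 3 = 3/3 = 1
  s[X,Y] = ((0.5)·(0.25) + (-1.5)·(1.25) + (0.5)·(-3.75) + (0.5)·(2.25)) / 3 = -2.5/3 = -0.8333
  s[X,Z] = ((0.5)·(0.75) + (-1.5)·(0.75) + (0.5)·(-3.25) + (0.5)·(1.75)) / 3 = -1.5/3 = -0.5
  s[Y,Y] = ((0.25)·(0.25) + (1.25)·(1.25) + (-3.75)·(-3.75) + (2.25)·(2.25)) / 3 = 20.75/3 = 6.9167
  s[Y,Z] = ((0.25)·(0.75) + (1.25)·(0.75) + (-3.75)·(-3.25) + (2.25)·(1.75)) / 3 = 17.25/3 = 5.75
  s[Z,Z] = ((0.75)·(0.75) + (0.75)·(0.75) + (-3.25)·(-3.25) + (1.75)·(1.75)) / 3 = 14.75/3 = 4.9167
  Sample standard deviations s_i = √(s[i,i]):
  s(X) = √(1) = 1
  s(Y) = √(6.9167) = 2.63
  s(Z) = √(4.9167) = 2.2174

Step 3 — r_{ij} = s_{ij} / (s_i · s_j):
  r[X,X] = 1 (diagonal).
  r[X,Y] = -0.8333 / (1 · 2.63) = -0.8333 / 2.63 = -0.3169
  r[X,Z] = -0.5 / (1 · 2.2174) = -0.5 / 2.2174 = -0.2255
  r[Y,Y] = 1 (diagonal).
  r[Y,Z] = 5.75 / (2.63 · 2.2174) = 5.75 / 5.8315 = 0.986
  r[Z,Z] = 1 (diagonal).

R is symmetric with unit diagonal. Assembling:

R = [[1, -0.3169, -0.2255],
 [-0.3169, 1, 0.986],
 [-0.2255, 0.986, 1]]


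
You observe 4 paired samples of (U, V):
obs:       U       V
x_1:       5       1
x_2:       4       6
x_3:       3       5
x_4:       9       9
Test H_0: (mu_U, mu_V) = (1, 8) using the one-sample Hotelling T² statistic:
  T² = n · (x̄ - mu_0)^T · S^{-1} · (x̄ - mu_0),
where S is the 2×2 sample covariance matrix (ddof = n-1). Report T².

Step 1 — sample mean vector:
  mean(U) = (5 + 4 + 3 + 9) / 4 = 21/4 = 5.25
  mean(V) = (1 + 6 + 5 + 9) / 4 = 21/4 = 5.25
  x̄ = (5.25, 5.25),  deviation x̄ - mu_0 = (5.25, 5.25) - (1, 8) = (4.25, -2.75).

Step 2 — sample covariance matrix, S[i,j] = (1/(n-1)) · Σ_k (x_{k,i} - mean_i) · (x_{k,j} - mean_j), divisor n-1 = 3:
  S[U,U] = ((-0.25)·(-0.25) + (-1.25)·(-1.25) + (-2.25)·(-2.25) + (3.75)·(3.75)) / 3 = 20.75/3 = 6.9167
  S[U,V] = ((-0.25)·(-4.25) + (-1.25)·(0.75) + (-2.25)·(-0.25) + (3.75)·(3.75)) / 3 = 14.75/3 = 4.9167
  S[V,V] = ((-4.25)·(-4.25) + (0.75)·(0.75) + (-0.25)·(-0.25) + (3.75)·(3.75)) / 3 = 32.75/3 = 10.9167
  S = [[6.9167, 4.9167],
 [4.9167, 10.9167]].

Step 3 — invert S. det(S) = 6.9167·10.9167 - (4.9167)² = 51.3333.
  S^{-1} = (1/det) · [[d, -b], [-b, a]] = [[0.2127, -0.0958],
 [-0.0958, 0.1347]].

Step 4 — quadratic form (x̄ - mu_0)^T · S^{-1} · (x̄ - mu_0):
  S^{-1} · (x̄ - mu_0) = (1.1672, -0.7776),
  (x̄ - mu_0)^T · [...] = (4.25)·(1.1672) + (-2.75)·(-0.7776) = 7.099.

Step 5 — scale by n: T² = 4 · 7.099 = 28.3961.

T² ≈ 28.3961


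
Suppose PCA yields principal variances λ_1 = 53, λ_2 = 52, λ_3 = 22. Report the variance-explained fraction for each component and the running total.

Step 1 — total variance = trace(Sigma) = Σ λ_i = 53 + 52 + 22 = 127.

Step 2 — fraction explained by component i = λ_i / Σ λ:
  PC1: 53/127 = 0.4173
  PC2: 52/127 = 0.4094
  PC3: 22/127 = 0.1732

Step 3 — cumulative fraction after k components = (λ_1 + ... + λ_k) / Σ λ:
  k = 1: 53/127 = 0.4173
  k = 2: (53 + 52)/127 = 105/127 = 0.8268
  k = 3: (53 + 52 + 22)/127 = 127/127 = 1

Summary (fraction, with percent):

explained: PC1 0.4173 (41.73%), PC2 0.4094 (40.94%), PC3 0.1732 (17.32%);  cumulative: 0.4173, 0.8268, 1


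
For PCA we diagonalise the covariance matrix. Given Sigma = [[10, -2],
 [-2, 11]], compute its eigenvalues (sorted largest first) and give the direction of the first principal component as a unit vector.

Step 1 — characteristic polynomial of 2×2 Sigma:
  det(Sigma - λI) = λ² - trace · λ + det = 0.
  trace = 10 + 11 = 21, det = 10·11 - (-2)² = 106.
Step 2 — discriminant:
  Δ = trace² - 4·det = 441 - 424 = 17.
Step 3 — eigenvalues:
  λ = (trace ± √Δ)/2 = (21 ± 4.1231)/2,
  λ_1 = 12.5616,  λ_2 = 8.4384.

Step 4 — unit eigenvector for λ_1: solve (Sigma - λ_1 I)v = 0. First row:
  (10 - 12.5616)·v_x + (-2)·v_y = 0, i.e. (-2.5616)·v_x + (-2)·v_y = 0,
  so v ∝ (b, λ_1 - a) = (-2, 2.5616); multiply by -1 so the first entry is positive: u = (2, -2.5616).
  ||u|| = √((2)² + (-2.5616)²) = √(10.5616) ≈ 3.2499,
  v_1 = u/||u|| ≈ (0.6154, -0.7882) (||v_1|| = 1).

λ_1 = 12.5616,  λ_2 = 8.4384;  v_1 ≈ (0.6154, -0.7882)


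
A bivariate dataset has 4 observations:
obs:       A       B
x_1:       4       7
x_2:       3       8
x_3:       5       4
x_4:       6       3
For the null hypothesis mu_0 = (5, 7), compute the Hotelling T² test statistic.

Step 1 — sample mean vector:
  mean(A) = (4 + 3 + 5 + 6) / 4 = 18/4 = 4.5
  mean(B) = (7 + 8 + 4 + 3) / 4 = 22/4 = 5.5
  x̄ = (4.5, 5.5),  deviation x̄ - mu_0 = (4.5, 5.5) - (5, 7) = (-0.5, -1.5).

Step 2 — sample covariance matrix, S[i,j] = (1/(n-1)) · Σ_k (x_{k,i} - mean_i) · (x_{k,j} - mean_j), divisor n-1 = 3:
  S[A,A] = ((-0.5)·(-0.5) + (-1.5)·(-1.5) + (0.5)·(0.5) + (1.5)·(1.5)) / 3 = 5/3 = 1.6667
  S[A,B] = ((-0.5)·(1.5) + (-1.5)·(2.5) + (0.5)·(-1.5) + (1.5)·(-2.5)) / 3 = -9/3 = -3
  S[B,B] = ((1.5)·(1.5) + (2.5)·(2.5) + (-1.5)·(-1.5) + (-2.5)·(-2.5)) / 3 = 17/3 = 5.6667
  S = [[1.6667, -3],
 [-3, 5.6667]].

Step 3 — invert S. det(S) = 1.6667·5.6667 - (-3)² = 0.4444.
  S^{-1} = (1/det) · [[d, -b], [-b, a]] = [[12.75, 6.75],
 [6.75, 3.75]].

Step 4 — quadratic form (x̄ - mu_0)^T · S^{-1} · (x̄ - mu_0):
  S^{-1} · (x̄ - mu_0) = (-16.5, -9),
  (x̄ - mu_0)^T · [...] = (-0.5)·(-16.5) + (-1.5)·(-9) = 21.75.

Step 5 — scale by n: T² = 4 · 21.75 = 87.

T² ≈ 87


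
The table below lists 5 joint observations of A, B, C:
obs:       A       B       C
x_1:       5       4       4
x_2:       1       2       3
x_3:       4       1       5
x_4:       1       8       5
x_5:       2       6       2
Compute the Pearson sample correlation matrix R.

Step 1 — column means:
  mean(A) = (5 + 1 + 4 + 1 + 2) / 5 = 13/5 = 2.6
  mean(B) = (4 + 2 + 1 + 8 + 6) / 5 = 21/5 = 4.2
  mean(C) = (4 + 3 + 5 + 5 + 2) / 5 = 19/5 = 3.8

Step 2 — sample variances and covariances s[i,j] = (1/(n-1)) · Σ_k (x_{k,i} - mean_i) · (x_{k,j} - mean_j), with n-1 = 4:
  s[A,A] = ((2.4)·(2.4) + (-1.6)·(-1.6) + (1.4)·(1.4) + (-1.6)·(-1.6) + (-0.6)·(-0.6)) / 4 = 13.2/4 = 3.3
  s[A,B] = ((2.4)·(-0.2) + (-1.6)·(-2.2) + (1.4)·(-3.2) + (-1.6)·(3.8) + (-0.6)·(1.8)) / 4 = -8.6/4 = -2.15
  s[A,C] = ((2.4)·(0.2) + (-1.6)·(-0.8) + (1.4)·(1.2) + (-1.6)·(1.2) + (-0.6)·(-1.8)) / 4 = 2.6/4 = 0.65
  s[B,B] = ((-0.2)·(-0.2) + (-2.2)·(-2.2) + (-3.2)·(-3.2) + (3.8)·(3.8) + (1.8)·(1.8)) / 4 = 32.8/4 = 8.2
  s[B,C] = ((-0.2)·(0.2) + (-2.2)·(-0.8) + (-3.2)·(1.2) + (3.8)·(1.2) + (1.8)·(-1.8)) / 4 = -0.8/4 = -0.2
  s[C,C] = ((0.2)·(0.2) + (-0.8)·(-0.8) + (1.2)·(1.2) + (1.2)·(1.2) + (-1.8)·(-1.8)) / 4 = 6.8/4 = 1.7
  Sample standard deviations s_i = √(s[i,i]):
  s(A) = √(3.3) = 1.8166
  s(B) = √(8.2) = 2.8636
  s(C) = √(1.7) = 1.3038

Step 3 — r_{ij} = s_{ij} / (s_i · s_j):
  r[A,A] = 1 (diagonal).
  r[A,B] = -2.15 / (1.8166 · 2.8636) = -2.15 / 5.2019 = -0.4133
  r[A,C] = 0.65 / (1.8166 · 1.3038) = 0.65 / 2.3685 = 0.2744
  r[B,B] = 1 (diagonal).
  r[B,C] = -0.2 / (2.8636 · 1.3038) = -0.2 / 3.7336 = -0.0536
  r[C,C] = 1 (diagonal).

R is symmetric with unit diagonal. Assembling:

R = [[1, -0.4133, 0.2744],
 [-0.4133, 1, -0.0536],
 [0.2744, -0.0536, 1]]


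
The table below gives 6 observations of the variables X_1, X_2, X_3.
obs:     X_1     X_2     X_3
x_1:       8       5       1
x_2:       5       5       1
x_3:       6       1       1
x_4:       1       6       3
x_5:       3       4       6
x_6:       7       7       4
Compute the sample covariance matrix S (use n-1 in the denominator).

Step 1 — column means:
  mean(X_1) = (8 + 5 + 6 + 1 + 3 + 7) / 6 = 30/6 = 5
  mean(X_2) = (5 + 5 + 1 + 6 + 4 + 7) / 6 = 28/6 = 4.6667
  mean(X_3) = (1 + 1 + 1 + 3 + 6 + 4) / 6 = 16/6 = 2.6667

Step 2 — sample covariance S[i,j] = (1/(n-1)) · Σ_k (x_{k,i} - mean_i) · (x_{k,j} - mean_j), with n-1 = 5.
  S[X_1,X_1] = ((3)·(3) + (0)·(0) + (1)·(1) + (-4)·(-4) + (-2)·(-2) + (2)·(2)) / 5 = 34/5 = 6.8
  S[X_1,X_2] = ((3)·(0.3333) + (0)·(0.3333) + (1)·(-3.6667) + (-4)·(1.3333) + (-2)·(-0.6667) + (2)·(2.3333)) / 5 = -2/5 = -0.4
  S[X_1,X_3] = ((3)·(-1.6667) + (0)·(-1.6667) + (1)·(-1.6667) + (-4)·(0.3333) + (-2)·(3.3333) + (2)·(1.3333)) / 5 = -12/5 = -2.4
  S[X_2,X_2] = ((0.3333)·(0.3333) + (0.3333)·(0.3333) + (-3.6667)·(-3.6667) + (1.3333)·(1.3333) + (-0.6667)·(-0.6667) + (2.3333)·(2.3333)) / 5 = 21.3333/5 = 4.2667
  S[X_2,X_3] = ((0.3333)·(-1.6667) + (0.3333)·(-1.6667) + (-3.6667)·(-1.6667) + (1.3333)·(0.3333) + (-0.6667)·(3.3333) + (2.3333)·(1.3333)) / 5 = 6.3333/5 = 1.2667
  S[X_3,X_3] = ((-1.6667)·(-1.6667) + (-1.6667)·(-1.6667) + (-1.6667)·(-1.6667) + (0.3333)·(0.3333) + (3.3333)·(3.3333) + (1.3333)·(1.3333)) / 5 = 21.3333/5 = 4.2667

S is symmetric (S[j,i] = S[i,j]). Assembling:

S = [[6.8, -0.4, -2.4],
 [-0.4, 4.2667, 1.2667],
 [-2.4, 1.2667, 4.2667]]


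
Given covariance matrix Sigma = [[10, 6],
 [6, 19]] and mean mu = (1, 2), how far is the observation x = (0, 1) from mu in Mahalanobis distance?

Step 1 — centre the observation: (x - mu) = (-1, -1).

Step 2 — invert Sigma. det(Sigma) = 10·19 - (6)² = 154.
  Sigma^{-1} = (1/det) · [[d, -b], [-b, a]] = [[0.1234, -0.039],
 [-0.039, 0.0649]].

Step 3 — form the quadratic (x - mu)^T · Sigma^{-1} · (x - mu):
  Sigma^{-1} · (x - mu) = (-0.0844, -0.026).
  (x - mu)^T · [Sigma^{-1} · (x - mu)] = (-1)·(-0.0844) + (-1)·(-0.026) = 0.1104.

Step 4 — take square root: d = √(0.1104) ≈ 0.3322.

d(x, mu) = √(0.1104) ≈ 0.3322


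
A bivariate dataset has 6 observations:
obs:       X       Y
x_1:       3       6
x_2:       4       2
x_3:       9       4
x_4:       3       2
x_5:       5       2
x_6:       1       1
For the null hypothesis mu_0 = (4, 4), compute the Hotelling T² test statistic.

Step 1 — sample mean vector:
  mean(X) = (3 + 4 + 9 + 3 + 5 + 1) / 6 = 25/6 = 4.1667
  mean(Y) = (6 + 2 + 4 + 2 + 2 + 1) / 6 = 17/6 = 2.8333
  x̄ = (4.1667, 2.8333),  deviation x̄ - mu_0 = (4.1667, 2.8333) - (4, 4) = (0.1667, -1.1667).

Step 2 — sample covariance matrix, S[i,j] = (1/(n-1)) · Σ_k (x_{k,i} - mean_i) · (x_{k,j} - mean_j), divisor n-1 = 5:
  S[X,X] = ((-1.1667)·(-1.1667) + (-0.1667)·(-0.1667) + (4.8333)·(4.8333) + (-1.1667)·(-1.1667) + (0.8333)·(0.8333) + (-3.1667)·(-3.1667)) / 5 = 36.8333/5 = 7.3667
  S[X,Y] = ((-1.1667)·(3.1667) + (-0.1667)·(-0.8333) + (4.8333)·(1.1667) + (-1.1667)·(-0.8333) + (0.8333)·(-0.8333) + (-3.1667)·(-1.8333)) / 5 = 8.1667/5 = 1.6333
  S[Y,Y] = ((3.1667)·(3.1667) + (-0.8333)·(-0.8333) + (1.1667)·(1.1667) + (-0.8333)·(-0.8333) + (-0.8333)·(-0.8333) + (-1.8333)·(-1.8333)) / 5 = 16.8333/5 = 3.3667
  S = [[7.3667, 1.6333],
 [1.6333, 3.3667]].

Step 3 — invert S. det(S) = 7.3667·3.3667 - (1.6333)² = 22.1333.
  S^{-1} = (1/det) · [[d, -b], [-b, a]] = [[0.1521, -0.0738],
 [-0.0738, 0.3328]].

Step 4 — quadratic form (x̄ - mu_0)^T · S^{-1} · (x̄ - mu_0):
  S^{-1} · (x̄ - mu_0) = (0.1114, -0.4006),
  (x̄ - mu_0)^T · [...] = (0.1667)·(0.1114) + (-1.1667)·(-0.4006) = 0.4859.

Step 5 — scale by n: T² = 6 · 0.4859 = 2.9157.

T² ≈ 2.9157


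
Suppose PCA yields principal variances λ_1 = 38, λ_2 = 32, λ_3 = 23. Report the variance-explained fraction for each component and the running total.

Step 1 — total variance = trace(Sigma) = Σ λ_i = 38 + 32 + 23 = 93.

Step 2 — fraction explained by component i = λ_i / Σ λ:
  PC1: 38/93 = 0.4086
  PC2: 32/93 = 0.3441
  PC3: 23/93 = 0.2473

Step 3 — cumulative fraction after k components = (λ_1 + ... + λ_k) / Σ λ:
  k = 1: 38/93 = 0.4086
  k = 2: (38 + 32)/93 = 70/93 = 0.7527
  k = 3: (38 + 32 + 23)/93 = 93/93 = 1

Summary (fraction, with percent):

explained: PC1 0.4086 (40.86%), PC2 0.3441 (34.41%), PC3 0.2473 (24.73%);  cumulative: 0.4086, 0.7527, 1


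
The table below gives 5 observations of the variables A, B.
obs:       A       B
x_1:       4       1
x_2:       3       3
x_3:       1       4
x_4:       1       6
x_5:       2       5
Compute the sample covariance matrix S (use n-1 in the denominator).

Step 1 — column means:
  mean(A) = (4 + 3 + 1 + 1 + 2) / 5 = 11/5 = 2.2
  mean(B) = (1 + 3 + 4 + 6 + 5) / 5 = 19/5 = 3.8

Step 2 — sample covariance S[i,j] = (1/(n-1)) · Σ_k (x_{k,i} - mean_i) · (x_{k,j} - mean_j), with n-1 = 4.
  S[A,A] = ((1.8)·(1.8) + (0.8)·(0.8) + (-1.2)·(-1.2) + (-1.2)·(-1.2) + (-0.2)·(-0.2)) / 4 = 6.8/4 = 1.7
  S[A,B] = ((1.8)·(-2.8) + (0.8)·(-0.8) + (-1.2)·(0.2) + (-1.2)·(2.2) + (-0.2)·(1.2)) / 4 = -8.8/4 = -2.2
  S[B,B] = ((-2.8)·(-2.8) + (-0.8)·(-0.8) + (0.2)·(0.2) + (2.2)·(2.2) + (1.2)·(1.2)) / 4 = 14.8/4 = 3.7

S is symmetric (S[j,i] = S[i,j]). Assembling:

S = [[1.7, -2.2],
 [-2.2, 3.7]]


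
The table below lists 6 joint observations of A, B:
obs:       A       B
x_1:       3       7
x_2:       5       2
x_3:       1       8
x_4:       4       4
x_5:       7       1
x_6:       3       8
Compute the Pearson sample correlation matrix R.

Step 1 — column means:
  mean(A) = (3 + 5 + 1 + 4 + 7 + 3) / 6 = 23/6 = 3.8333
  mean(B) = (7 + 2 + 8 + 4 + 1 + 8) / 6 = 30/6 = 5

Step 2 — sample variances and covariances s[i,j] = (1/(n-1)) · Σ_k (x_{k,i} - mean_i) · (x_{k,j} - mean_j), with n-1 = 5:
  s[A,A] = ((-0.8333)·(-0.8333) + (1.1667)·(1.1667) + (-2.8333)·(-2.8333) + (0.1667)·(0.1667) + (3.1667)·(3.1667) + (-0.8333)·(-0.8333)) / 5 = 20.8333/5 = 4.1667
  s[A,B] = ((-0.8333)·(2) + (1.1667)·(-3) + (-2.8333)·(3) + (0.1667)·(-1) + (3.1667)·(-4) + (-0.8333)·(3)) / 5 = -29/5 = -5.8
  s[B,B] = ((2)·(2) + (-3)·(-3) + (3)·(3) + (-1)·(-1) + (-4)·(-4) + (3)·(3)) / 5 = 48/5 = 9.6
  Sample standard deviations s_i = √(s[i,i]):
  s(A) = √(4.1667) = 2.0412
  s(B) = √(9.6) = 3.0984

Step 3 — r_{ij} = s_{ij} / (s_i · s_j):
  r[A,A] = 1 (diagonal).
  r[A,B] = -5.8 / (2.0412 · 3.0984) = -5.8 / 6.3246 = -0.9171
  r[B,B] = 1 (diagonal).

R is symmetric with unit diagonal. Assembling:

R = [[1, -0.9171],
 [-0.9171, 1]]


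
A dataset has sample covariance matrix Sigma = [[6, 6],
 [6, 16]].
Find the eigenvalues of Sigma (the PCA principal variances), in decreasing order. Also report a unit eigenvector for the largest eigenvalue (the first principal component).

Step 1 — characteristic polynomial of 2×2 Sigma:
  det(Sigma - λI) = λ² - trace · λ + det = 0.
  trace = 6 + 16 = 22, det = 6·16 - (6)² = 60.
Step 2 — discriminant:
  Δ = trace² - 4·det = 484 - 240 = 244.
Step 3 — eigenvalues:
  λ = (trace ± √Δ)/2 = (22 ± 15.6205)/2,
  λ_1 = 18.8102,  λ_2 = 3.1898.

Step 4 — unit eigenvector for λ_1: solve (Sigma - λ_1 I)v = 0. First row:
  (6 - 18.8102)·v_x + (6)·v_y = 0, i.e. (-12.8102)·v_x + (6)·v_y = 0,
  so v ∝ (b, λ_1 - a) = (6, 12.8102) = u.
  ||u|| = √((6)² + (12.8102)²) = √(200.1025) ≈ 14.1458,
  v_1 = u/||u|| ≈ (0.4242, 0.9056) (||v_1|| = 1).

λ_1 = 18.8102,  λ_2 = 3.1898;  v_1 ≈ (0.4242, 0.9056)


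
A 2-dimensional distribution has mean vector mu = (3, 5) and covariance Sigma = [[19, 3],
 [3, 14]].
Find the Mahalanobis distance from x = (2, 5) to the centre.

Step 1 — centre the observation: (x - mu) = (-1, 0).

Step 2 — invert Sigma. det(Sigma) = 19·14 - (3)² = 257.
  Sigma^{-1} = (1/det) · [[d, -b], [-b, a]] = [[0.0545, -0.0117],
 [-0.0117, 0.0739]].

Step 3 — form the quadratic (x - mu)^T · Sigma^{-1} · (x - mu):
  Sigma^{-1} · (x - mu) = (-0.0545, 0.0117).
  (x - mu)^T · [Sigma^{-1} · (x - mu)] = (-1)·(-0.0545) + (0)·(0.0117) = 0.0545.

Step 4 — take square root: d = √(0.0545) ≈ 0.2334.

d(x, mu) = √(0.0545) ≈ 0.2334


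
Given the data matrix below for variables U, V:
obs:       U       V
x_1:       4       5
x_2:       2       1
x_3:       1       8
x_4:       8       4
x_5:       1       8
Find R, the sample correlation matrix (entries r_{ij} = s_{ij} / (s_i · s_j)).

Step 1 — column means:
  mean(U) = (4 + 2 + 1 + 8 + 1) / 5 = 16/5 = 3.2
  mean(V) = (5 + 1 + 8 + 4 + 8) / 5 = 26/5 = 5.2

Step 2 — sample variances and covariances s[i,j] = (1/(n-1)) · Σ_k (x_{k,i} - mean_i) · (x_{k,j} - mean_j), with n-1 = 4:
  s[U,U] = ((0.8)·(0.8) + (-1.2)·(-1.2) + (-2.2)·(-2.2) + (4.8)·(4.8) + (-2.2)·(-2.2)) / 4 = 34.8/4 = 8.7
  s[U,V] = ((0.8)·(-0.2) + (-1.2)·(-4.2) + (-2.2)·(2.8) + (4.8)·(-1.2) + (-2.2)·(2.8)) / 4 = -13.2/4 = -3.3
  s[V,V] = ((-0.2)·(-0.2) + (-4.2)·(-4.2) + (2.8)·(2.8) + (-1.2)·(-1.2) + (2.8)·(2.8)) / 4 = 34.8/4 = 8.7
  Sample standard deviations s_i = √(s[i,i]):
  s(U) = √(8.7) = 2.9496
  s(V) = √(8.7) = 2.9496

Step 3 — r_{ij} = s_{ij} / (s_i · s_j):
  r[U,U] = 1 (diagonal).
  r[U,V] = -3.3 / (2.9496 · 2.9496) = -3.3 / 8.7 = -0.3793
  r[V,V] = 1 (diagonal).

R is symmetric with unit diagonal. Assembling:

R = [[1, -0.3793],
 [-0.3793, 1]]


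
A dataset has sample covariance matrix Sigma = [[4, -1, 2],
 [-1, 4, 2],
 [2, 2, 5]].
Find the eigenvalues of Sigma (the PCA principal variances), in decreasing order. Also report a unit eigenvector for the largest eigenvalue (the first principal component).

Step 1 — characteristic polynomial p(λ) = det(λI - Sigma) = λ³ - tr·λ² + c_1·λ - det, where tr = trace, c_1 = sum of the principal 2×2 minors, det = det(Sigma):
  tr = 4 + 4 + 5 = 13,
  c_1 = (4·4 - (-1)²) + (4·5 - (2)²) + (4·5 - (2)²) = 15 + 16 + 16 = 47,
  det = 4·(4·5 - (2)²) - (-1)·((-1)·5 - (2)·(2)) + (2)·((-1)·(2) - 4·(2)) = 4·(16) - (-1)·(-9) + (2)·(-10) = 35.
  So p(λ) = λ³ - 13λ² + 47λ - 35.
Step 2 — look for an integer root (rational root theorem: any rational root is an integer divisor of 35). Testing λ = 1:
  p(1) = 1 - 13 + 47 - 35 = 0  ✓
  Dividing out (λ - 1): p(λ) = (λ - 1)(λ² - 12λ + 35).
Step 3 — remaining eigenvalues from the quadratic λ² - 12λ + 35 = 0:
  Δ = 12² - 4·35 = 144 - 140 = 4,  λ = (12 ± √4)/2 = (12 ± 2)/2 = 7 or 5.
  Sorted: λ_1 = 7,  λ_2 = 5,  λ_3 = 1  (check: sum = 13 = tr ✓).

Step 4 — unit eigenvector for λ_1 = 7: v spans the null space of (Sigma - λ_1 I), whose rows are
  r_1 = (-3, -1, 2),  r_2 = (-1, -3, 2),  r_3 = (2, 2, -2).
  v is orthogonal to every row, so take v ∝ r_1 × r_2 = ((-1)·(2) - (2)·(-3), (2)·(-1) - (-3)·(2), (-3)·(-3) - (-1)·(-1)) = (4, 4, 8).
  Rescale (divide by 4): u = (1, 1, 2).
  ||u|| = √((1)² + (1)² + (2)²) = √(6) ≈ 2.4495,  v_1 = u/||u|| ≈ (0.4082, 0.4082, 0.8165) (||v_1|| = 1).

λ_1 = 7,  λ_2 = 5,  λ_3 = 1;  v_1 ≈ (0.4082, 0.4082, 0.8165)


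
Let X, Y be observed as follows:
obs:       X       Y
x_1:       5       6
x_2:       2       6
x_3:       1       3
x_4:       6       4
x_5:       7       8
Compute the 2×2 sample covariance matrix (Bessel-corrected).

Step 1 — column means:
  mean(X) = (5 + 2 + 1 + 6 + 7) / 5 = 21/5 = 4.2
  mean(Y) = (6 + 6 + 3 + 4 + 8) / 5 = 27/5 = 5.4

Step 2 — sample covariance S[i,j] = (1/(n-1)) · Σ_k (x_{k,i} - mean_i) · (x_{k,j} - mean_j), with n-1 = 4.
  S[X,X] = ((0.8)·(0.8) + (-2.2)·(-2.2) + (-3.2)·(-3.2) + (1.8)·(1.8) + (2.8)·(2.8)) / 4 = 26.8/4 = 6.7
  S[X,Y] = ((0.8)·(0.6) + (-2.2)·(0.6) + (-3.2)·(-2.4) + (1.8)·(-1.4) + (2.8)·(2.6)) / 4 = 11.6/4 = 2.9
  S[Y,Y] = ((0.6)·(0.6) + (0.6)·(0.6) + (-2.4)·(-2.4) + (-1.4)·(-1.4) + (2.6)·(2.6)) / 4 = 15.2/4 = 3.8

S is symmetric (S[j,i] = S[i,j]). Assembling:

S = [[6.7, 2.9],
 [2.9, 3.8]]


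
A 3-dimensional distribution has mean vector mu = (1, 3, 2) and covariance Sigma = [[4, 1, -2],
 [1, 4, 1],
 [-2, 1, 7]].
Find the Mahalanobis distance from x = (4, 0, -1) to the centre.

Step 1 — centre the observation: (x - mu) = (3, -3, -3).

Step 2 — invert Sigma (cofactor / det for 3×3, or solve directly):
  Sigma^{-1} = [[0.3333, -0.1111, 0.1111],
 [-0.1111, 0.2963, -0.0741],
 [0.1111, -0.0741, 0.1852]].

Step 3 — form the quadratic (x - mu)^T · Sigma^{-1} · (x - mu):
  Sigma^{-1} · (x - mu) = (1, -1, 0).
  (x - mu)^T · [Sigma^{-1} · (x - mu)] = (3)·(1) + (-3)·(-1) + (-3)·(0) = 6.

Step 4 — take square root: d = √(6) ≈ 2.4495.

d(x, mu) = √(6) ≈ 2.4495


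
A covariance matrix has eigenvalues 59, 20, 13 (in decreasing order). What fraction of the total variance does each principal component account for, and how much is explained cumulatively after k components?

Step 1 — total variance = trace(Sigma) = Σ λ_i = 59 + 20 + 13 = 92.

Step 2 — fraction explained by component i = λ_i / Σ λ:
  PC1: 59/92 = 0.6413
  PC2: 20/92 = 0.2174
  PC3: 13/92 = 0.1413

Step 3 — cumulative fraction after k components = (λ_1 + ... + λ_k) / Σ λ:
  k = 1: 59/92 = 0.6413
  k = 2: (59 + 20)/92 = 79/92 = 0.8587
  k = 3: (59 + 20 + 13)/92 = 92/92 = 1

Summary (fraction, with percent):

explained: PC1 0.6413 (64.13%), PC2 0.2174 (21.74%), PC3 0.1413 (14.13%);  cumulative: 0.6413, 0.8587, 1


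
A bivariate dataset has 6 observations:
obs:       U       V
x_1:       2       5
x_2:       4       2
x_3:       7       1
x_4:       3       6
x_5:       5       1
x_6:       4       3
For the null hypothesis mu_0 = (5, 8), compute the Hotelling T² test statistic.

Step 1 — sample mean vector:
  mean(U) = (2 + 4 + 7 + 3 + 5 + 4) / 6 = 25/6 = 4.1667
  mean(V) = (5 + 2 + 1 + 6 + 1 + 3) / 6 = 18/6 = 3
  x̄ = (4.1667, 3),  deviation x̄ - mu_0 = (4.1667, 3) - (5, 8) = (-0.8333, -5).

Step 2 — sample covariance matrix, S[i,j] = (1/(n-1)) · Σ_k (x_{k,i} - mean_i) · (x_{k,j} - mean_j), divisor n-1 = 5:
  S[U,U] = ((-2.1667)·(-2.1667) + (-0.1667)·(-0.1667) + (2.8333)·(2.8333) + (-1.1667)·(-1.1667) + (0.8333)·(0.8333) + (-0.1667)·(-0.1667)) / 5 = 14.8333/5 = 2.9667
  S[U,V] = ((-2.1667)·(2) + (-0.1667)·(-1) + (2.8333)·(-2) + (-1.1667)·(3) + (0.8333)·(-2) + (-0.1667)·(0)) / 5 = -15/5 = -3
  S[V,V] = ((2)·(2) + (-1)·(-1) + (-2)·(-2) + (3)·(3) + (-2)·(-2) + (0)·(0)) / 5 = 22/5 = 4.4
  S = [[2.9667, -3],
 [-3, 4.4]].

Step 3 — invert S. det(S) = 2.9667·4.4 - (-3)² = 4.0533.
  S^{-1} = (1/det) · [[d, -b], [-b, a]] = [[1.0855, 0.7401],
 [0.7401, 0.7319]].

Step 4 — quadratic form (x̄ - mu_0)^T · S^{-1} · (x̄ - mu_0):
  S^{-1} · (x̄ - mu_0) = (-4.6053, -4.2763),
  (x̄ - mu_0)^T · [...] = (-0.8333)·(-4.6053) + (-5)·(-4.2763) = 25.2193.

Step 5 — scale by n: T² = 6 · 25.2193 = 151.3158.

T² ≈ 151.3158
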